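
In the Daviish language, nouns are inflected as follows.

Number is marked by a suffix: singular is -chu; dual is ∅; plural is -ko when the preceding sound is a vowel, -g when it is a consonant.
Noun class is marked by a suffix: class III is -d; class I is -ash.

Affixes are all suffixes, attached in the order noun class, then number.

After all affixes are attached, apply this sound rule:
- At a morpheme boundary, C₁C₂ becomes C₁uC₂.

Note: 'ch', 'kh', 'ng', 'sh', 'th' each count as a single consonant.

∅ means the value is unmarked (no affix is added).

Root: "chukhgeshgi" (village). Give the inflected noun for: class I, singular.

Attach noun class class I -ash → chukhgeshgiash.
Attach number singular -chu → chukhgeshgiashchu.
Apply epenthesis: chukhgeshgiashchu → chukhgeshgiashuchu.

chukhgeshgiashuchu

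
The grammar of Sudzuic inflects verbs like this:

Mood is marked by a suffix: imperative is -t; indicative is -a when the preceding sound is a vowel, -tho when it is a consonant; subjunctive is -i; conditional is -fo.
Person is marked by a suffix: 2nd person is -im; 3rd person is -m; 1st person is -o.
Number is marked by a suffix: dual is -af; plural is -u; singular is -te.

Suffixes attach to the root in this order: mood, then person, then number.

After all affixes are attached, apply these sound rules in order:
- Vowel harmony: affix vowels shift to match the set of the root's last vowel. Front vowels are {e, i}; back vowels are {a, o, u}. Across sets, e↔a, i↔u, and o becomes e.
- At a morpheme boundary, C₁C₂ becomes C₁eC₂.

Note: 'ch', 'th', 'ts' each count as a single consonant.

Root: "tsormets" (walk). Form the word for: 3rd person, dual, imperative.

Attach mood imperative -t → tsormetst.
Attach person 3rd person -m → tsormetstm.
Attach number dual -af → tsormetstmaf.
Apply vowel harmony: tsormetstmaf → tsormetstmef.
Apply epenthesis: tsormetstmef → tsormetsetemef.

tsormetsetemef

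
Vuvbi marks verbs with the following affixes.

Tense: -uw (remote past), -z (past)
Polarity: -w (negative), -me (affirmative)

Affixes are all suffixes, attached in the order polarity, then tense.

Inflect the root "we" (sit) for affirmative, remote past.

Attach polarity affirmative -me → weme.
Attach tense remote past -uw → wemeuw.

wemeuw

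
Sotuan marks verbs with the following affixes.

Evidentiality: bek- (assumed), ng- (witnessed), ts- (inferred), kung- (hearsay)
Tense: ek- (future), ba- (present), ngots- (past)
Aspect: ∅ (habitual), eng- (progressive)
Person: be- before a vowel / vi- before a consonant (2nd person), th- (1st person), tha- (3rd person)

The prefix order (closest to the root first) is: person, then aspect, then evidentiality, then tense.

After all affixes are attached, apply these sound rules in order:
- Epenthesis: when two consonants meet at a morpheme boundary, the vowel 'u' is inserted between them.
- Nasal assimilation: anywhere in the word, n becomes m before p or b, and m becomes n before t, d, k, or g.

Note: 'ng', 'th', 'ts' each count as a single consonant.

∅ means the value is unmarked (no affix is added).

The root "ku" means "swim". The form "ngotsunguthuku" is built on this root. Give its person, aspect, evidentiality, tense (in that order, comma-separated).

Segment: ngots-ng-th-ku.
person: th- → 1st person.
aspect: ∅ → habitual.
evidentiality: ng- → witnessed.
tense: ngots- → past.

1st person, habitual, witnessed, past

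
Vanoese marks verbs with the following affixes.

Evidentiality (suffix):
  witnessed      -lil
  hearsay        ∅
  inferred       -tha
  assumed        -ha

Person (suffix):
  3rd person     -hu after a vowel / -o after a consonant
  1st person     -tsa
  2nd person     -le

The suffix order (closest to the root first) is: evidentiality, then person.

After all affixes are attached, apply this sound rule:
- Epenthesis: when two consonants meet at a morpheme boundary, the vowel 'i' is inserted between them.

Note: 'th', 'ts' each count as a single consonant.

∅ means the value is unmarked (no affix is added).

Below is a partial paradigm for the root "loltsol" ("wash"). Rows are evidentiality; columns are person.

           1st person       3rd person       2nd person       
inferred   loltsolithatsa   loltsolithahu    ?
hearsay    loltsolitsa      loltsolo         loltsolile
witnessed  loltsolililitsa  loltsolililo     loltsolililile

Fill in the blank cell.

loltsolithale

Attach evidentiality inferred -tha → loltsoltha.
Attach person 2nd person -le → loltsolthale.
Apply epenthesis: loltsolthale → loltsolithale.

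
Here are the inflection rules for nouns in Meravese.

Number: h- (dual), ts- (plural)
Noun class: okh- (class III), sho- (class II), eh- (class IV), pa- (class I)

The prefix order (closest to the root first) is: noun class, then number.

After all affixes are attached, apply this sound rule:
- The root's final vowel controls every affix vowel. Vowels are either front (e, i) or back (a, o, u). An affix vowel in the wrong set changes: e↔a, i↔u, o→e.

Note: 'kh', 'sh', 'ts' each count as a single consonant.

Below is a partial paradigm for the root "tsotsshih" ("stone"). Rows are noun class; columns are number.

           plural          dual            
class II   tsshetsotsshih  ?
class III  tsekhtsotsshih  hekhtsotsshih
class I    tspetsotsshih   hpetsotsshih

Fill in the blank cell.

hshetsotsshih

Attach noun class class II sho- → shotsotsshih.
Attach number dual h- → hshotsotsshih.
Apply vowel harmony: hshotsotsshih → hshetsotsshih.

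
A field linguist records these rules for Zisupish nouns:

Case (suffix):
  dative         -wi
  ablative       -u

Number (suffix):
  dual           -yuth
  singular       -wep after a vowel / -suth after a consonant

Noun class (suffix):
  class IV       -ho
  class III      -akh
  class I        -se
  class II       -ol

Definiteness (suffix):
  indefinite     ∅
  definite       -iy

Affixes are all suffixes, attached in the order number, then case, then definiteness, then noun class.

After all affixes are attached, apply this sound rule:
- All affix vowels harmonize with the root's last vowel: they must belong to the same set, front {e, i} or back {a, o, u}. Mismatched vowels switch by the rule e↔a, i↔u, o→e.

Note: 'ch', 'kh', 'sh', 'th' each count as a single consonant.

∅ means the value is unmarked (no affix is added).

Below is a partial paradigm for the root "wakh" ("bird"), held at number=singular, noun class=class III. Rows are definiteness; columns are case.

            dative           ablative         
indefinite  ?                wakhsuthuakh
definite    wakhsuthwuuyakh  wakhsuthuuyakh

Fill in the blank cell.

wakhsuthwuakh

Attach number singular -suth (after consonant 'kh') → wakhsuth.
Attach case dative -wi → wakhsuthwi.
definiteness = indefinite: zero marking, form stays wakhsuthwi.
Attach noun class class III -akh → wakhsuthwiakh.
Apply vowel harmony: wakhsuthwiakh → wakhsuthwuakh.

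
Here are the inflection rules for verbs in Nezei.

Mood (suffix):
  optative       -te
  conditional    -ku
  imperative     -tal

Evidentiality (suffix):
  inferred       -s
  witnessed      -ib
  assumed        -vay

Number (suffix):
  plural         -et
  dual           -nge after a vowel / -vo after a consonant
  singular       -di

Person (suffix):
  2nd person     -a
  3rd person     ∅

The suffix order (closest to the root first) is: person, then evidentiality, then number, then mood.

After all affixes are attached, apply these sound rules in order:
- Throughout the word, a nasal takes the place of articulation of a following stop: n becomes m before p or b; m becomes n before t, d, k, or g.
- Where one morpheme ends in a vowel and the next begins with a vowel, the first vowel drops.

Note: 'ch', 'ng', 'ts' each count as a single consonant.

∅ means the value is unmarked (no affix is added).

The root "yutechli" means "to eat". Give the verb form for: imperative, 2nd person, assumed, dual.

yutechlavayvotal

Attach person 2nd person -a → yutechlia.
Attach evidentiality assumed -vay → yutechliavay.
Attach number dual -vo (after consonant 'y') → yutechliavayvo.
Attach mood imperative -tal → yutechliavayvotal.
Nasal assimilation: no change.
Apply vowel deletion: yutechliavayvotal → yutechlavayvotal.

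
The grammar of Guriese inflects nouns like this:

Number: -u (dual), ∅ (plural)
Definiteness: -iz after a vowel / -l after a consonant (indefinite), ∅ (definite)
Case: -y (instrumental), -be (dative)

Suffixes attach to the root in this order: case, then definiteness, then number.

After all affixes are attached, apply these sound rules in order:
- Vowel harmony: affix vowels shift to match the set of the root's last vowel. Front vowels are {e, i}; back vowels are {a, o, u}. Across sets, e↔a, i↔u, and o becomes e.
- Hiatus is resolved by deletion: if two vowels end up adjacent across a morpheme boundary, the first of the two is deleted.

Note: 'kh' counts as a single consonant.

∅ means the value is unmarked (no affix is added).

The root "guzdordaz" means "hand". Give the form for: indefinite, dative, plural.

guzdordazbuz

Attach case dative -be → guzdordazbe.
Attach definiteness indefinite -iz (after vowel 'e') → guzdordazbeiz.
number = plural: zero marking, form stays guzdordazbeiz.
Apply vowel harmony: guzdordazbeiz → guzdordazbauz.
Apply vowel deletion: guzdordazbauz → guzdordazbuz.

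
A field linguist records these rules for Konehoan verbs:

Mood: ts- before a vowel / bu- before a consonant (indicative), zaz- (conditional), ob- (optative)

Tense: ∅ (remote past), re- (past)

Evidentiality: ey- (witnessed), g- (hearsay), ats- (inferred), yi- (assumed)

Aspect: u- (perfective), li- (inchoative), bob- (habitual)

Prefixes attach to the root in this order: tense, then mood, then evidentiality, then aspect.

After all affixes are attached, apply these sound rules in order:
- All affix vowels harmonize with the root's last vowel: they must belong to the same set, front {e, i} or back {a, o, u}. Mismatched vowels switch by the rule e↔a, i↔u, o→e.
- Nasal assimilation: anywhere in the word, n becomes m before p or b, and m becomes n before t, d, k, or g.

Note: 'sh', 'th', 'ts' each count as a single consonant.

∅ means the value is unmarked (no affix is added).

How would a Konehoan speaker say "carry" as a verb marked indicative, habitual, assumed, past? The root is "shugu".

bobyuburashugu

Attach tense past re- → reshugu.
Attach mood indicative bu- (before consonant 'r') → bureshugu.
Attach evidentiality assumed yi- → yibureshugu.
Attach aspect habitual bob- → bobyibureshugu.
Apply vowel harmony: bobyibureshugu → bobyuburashugu.
Nasal assimilation: no change.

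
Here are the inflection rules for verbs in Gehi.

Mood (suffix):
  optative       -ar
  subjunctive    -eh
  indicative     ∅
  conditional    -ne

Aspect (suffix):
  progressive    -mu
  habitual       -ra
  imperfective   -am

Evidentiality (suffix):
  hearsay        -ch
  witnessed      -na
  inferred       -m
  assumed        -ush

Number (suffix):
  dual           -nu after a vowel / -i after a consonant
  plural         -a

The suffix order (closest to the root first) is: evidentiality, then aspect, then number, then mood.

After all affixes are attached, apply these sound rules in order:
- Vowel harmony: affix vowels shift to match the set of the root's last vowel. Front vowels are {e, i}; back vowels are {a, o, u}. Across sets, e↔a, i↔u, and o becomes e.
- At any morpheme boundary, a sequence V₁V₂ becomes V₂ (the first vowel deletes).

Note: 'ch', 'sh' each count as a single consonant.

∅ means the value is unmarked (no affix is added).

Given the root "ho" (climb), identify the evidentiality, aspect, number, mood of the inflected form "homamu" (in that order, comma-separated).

inferred, imperfective, dual, indicative

Segment: ho-m-am-i.
evidentiality: -m → inferred.
aspect: -am → imperfective.
number: -nu/i → dual.
mood: ∅ → indicative.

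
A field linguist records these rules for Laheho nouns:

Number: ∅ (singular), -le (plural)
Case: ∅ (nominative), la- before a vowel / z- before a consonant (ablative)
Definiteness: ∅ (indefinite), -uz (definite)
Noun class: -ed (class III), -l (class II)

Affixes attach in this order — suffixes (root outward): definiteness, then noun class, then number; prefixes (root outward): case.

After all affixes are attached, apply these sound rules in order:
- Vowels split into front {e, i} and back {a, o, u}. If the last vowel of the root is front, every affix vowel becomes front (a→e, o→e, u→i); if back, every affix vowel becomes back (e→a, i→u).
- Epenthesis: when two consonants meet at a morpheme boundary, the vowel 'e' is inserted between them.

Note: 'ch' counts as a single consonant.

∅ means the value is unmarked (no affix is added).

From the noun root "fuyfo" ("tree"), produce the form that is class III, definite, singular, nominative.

fuyfouzad

Attach definiteness definite -uz → fuyfouz.
case = nominative: zero marking, form stays fuyfouz.
Attach noun class class III -ed → fuyfouzed.
number = singular: zero marking, form stays fuyfouzed.
Apply vowel harmony: fuyfouzed → fuyfouzad.
Epenthesis: no change.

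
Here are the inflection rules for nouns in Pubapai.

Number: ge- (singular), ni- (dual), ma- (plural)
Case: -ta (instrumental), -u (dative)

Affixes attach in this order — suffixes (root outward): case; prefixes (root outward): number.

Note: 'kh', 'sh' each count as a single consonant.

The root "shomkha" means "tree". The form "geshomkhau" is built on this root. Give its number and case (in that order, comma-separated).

singular, dative

Segment: ge-shomkha-u.
number: ge- → singular.
case: -u → dative.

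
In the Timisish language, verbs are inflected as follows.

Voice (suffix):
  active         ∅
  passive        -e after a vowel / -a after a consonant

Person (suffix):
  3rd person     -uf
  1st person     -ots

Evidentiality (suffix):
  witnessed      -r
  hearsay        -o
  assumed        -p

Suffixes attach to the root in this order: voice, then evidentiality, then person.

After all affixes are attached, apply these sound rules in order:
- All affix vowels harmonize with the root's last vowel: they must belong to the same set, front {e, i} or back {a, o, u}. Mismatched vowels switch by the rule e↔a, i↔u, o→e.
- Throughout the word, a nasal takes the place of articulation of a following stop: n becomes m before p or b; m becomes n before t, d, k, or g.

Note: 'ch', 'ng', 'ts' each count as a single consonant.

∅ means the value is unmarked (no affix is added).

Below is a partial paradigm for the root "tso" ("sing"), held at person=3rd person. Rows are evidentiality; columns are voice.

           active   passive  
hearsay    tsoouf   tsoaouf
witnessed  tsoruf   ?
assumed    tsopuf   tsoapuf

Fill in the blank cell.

Attach voice passive -e (after vowel 'o') → tsoe.
Attach evidentiality witnessed -r → tsoer.
Attach person 3rd person -uf → tsoeruf.
Apply vowel harmony: tsoeruf → tsoaruf.
Nasal assimilation: no change.

tsoaruf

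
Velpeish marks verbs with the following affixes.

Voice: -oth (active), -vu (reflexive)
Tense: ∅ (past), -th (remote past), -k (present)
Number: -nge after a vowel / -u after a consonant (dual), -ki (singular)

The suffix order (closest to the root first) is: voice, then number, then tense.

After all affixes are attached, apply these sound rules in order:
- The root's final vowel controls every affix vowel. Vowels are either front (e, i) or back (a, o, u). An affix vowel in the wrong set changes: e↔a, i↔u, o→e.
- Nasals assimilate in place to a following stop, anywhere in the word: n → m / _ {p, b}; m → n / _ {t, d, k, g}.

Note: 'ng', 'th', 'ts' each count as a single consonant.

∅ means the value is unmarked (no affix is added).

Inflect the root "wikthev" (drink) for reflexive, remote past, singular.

Attach voice reflexive -vu → wikthevvu.
Attach number singular -ki → wikthevvuki.
Attach tense remote past -th → wikthevvukith.
Apply vowel harmony: wikthevvukith → wikthevvikith.
Nasal assimilation: no change.

wikthevvikith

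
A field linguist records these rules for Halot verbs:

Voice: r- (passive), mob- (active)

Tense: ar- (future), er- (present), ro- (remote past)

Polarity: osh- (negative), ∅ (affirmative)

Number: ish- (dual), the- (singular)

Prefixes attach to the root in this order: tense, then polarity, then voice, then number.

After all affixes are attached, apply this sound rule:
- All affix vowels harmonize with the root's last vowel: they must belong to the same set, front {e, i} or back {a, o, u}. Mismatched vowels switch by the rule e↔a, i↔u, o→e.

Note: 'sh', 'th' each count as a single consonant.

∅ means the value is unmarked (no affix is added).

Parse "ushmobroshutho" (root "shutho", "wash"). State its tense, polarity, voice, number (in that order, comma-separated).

Segment: ish-mob-ro-shutho.
tense: ro- → remote past.
polarity: ∅ → affirmative.
voice: mob- → active.
number: ish- → dual.

remote past, affirmative, active, dual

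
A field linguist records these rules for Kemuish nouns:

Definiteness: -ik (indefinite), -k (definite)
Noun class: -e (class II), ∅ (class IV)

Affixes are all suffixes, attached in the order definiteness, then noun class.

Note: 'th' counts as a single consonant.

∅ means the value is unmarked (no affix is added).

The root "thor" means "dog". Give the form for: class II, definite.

Attach definiteness definite -k → thork.
Attach noun class class II -e → thorke.

thorke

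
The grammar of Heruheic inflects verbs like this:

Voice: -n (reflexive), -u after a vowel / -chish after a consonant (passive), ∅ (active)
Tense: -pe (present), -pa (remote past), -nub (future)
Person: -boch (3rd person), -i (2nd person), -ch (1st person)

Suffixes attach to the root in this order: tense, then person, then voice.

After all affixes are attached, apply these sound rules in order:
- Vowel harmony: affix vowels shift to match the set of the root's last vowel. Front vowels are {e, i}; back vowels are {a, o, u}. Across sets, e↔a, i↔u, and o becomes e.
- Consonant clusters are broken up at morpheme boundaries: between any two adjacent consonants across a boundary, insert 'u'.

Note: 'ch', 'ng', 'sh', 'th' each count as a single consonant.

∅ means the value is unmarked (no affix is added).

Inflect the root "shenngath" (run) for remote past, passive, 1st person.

Attach tense remote past -pa → shenngathpa.
Attach person 1st person -ch → shenngathpach.
Attach voice passive -chish (after consonant 'ch') → shenngathpachchish.
Apply vowel harmony: shenngathpachchish → shenngathpachchush.
Apply epenthesis: shenngathpachchush → shenngathupachuchush.

shenngathupachuchush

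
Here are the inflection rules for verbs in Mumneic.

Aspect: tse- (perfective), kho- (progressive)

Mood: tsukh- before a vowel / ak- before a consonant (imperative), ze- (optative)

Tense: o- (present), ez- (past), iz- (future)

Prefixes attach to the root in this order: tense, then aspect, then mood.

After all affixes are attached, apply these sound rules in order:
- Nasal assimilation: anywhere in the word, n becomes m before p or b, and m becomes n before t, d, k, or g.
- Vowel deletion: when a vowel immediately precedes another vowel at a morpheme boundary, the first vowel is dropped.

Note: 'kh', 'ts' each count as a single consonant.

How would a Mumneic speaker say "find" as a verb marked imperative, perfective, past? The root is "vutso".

aktsezvutso

Attach tense past ez- → ezvutso.
Attach aspect perfective tse- → tseezvutso.
Attach mood imperative ak- (before consonant 'ts') → aktseezvutso.
Nasal assimilation: no change.
Apply vowel deletion: aktseezvutso → aktsezvutso.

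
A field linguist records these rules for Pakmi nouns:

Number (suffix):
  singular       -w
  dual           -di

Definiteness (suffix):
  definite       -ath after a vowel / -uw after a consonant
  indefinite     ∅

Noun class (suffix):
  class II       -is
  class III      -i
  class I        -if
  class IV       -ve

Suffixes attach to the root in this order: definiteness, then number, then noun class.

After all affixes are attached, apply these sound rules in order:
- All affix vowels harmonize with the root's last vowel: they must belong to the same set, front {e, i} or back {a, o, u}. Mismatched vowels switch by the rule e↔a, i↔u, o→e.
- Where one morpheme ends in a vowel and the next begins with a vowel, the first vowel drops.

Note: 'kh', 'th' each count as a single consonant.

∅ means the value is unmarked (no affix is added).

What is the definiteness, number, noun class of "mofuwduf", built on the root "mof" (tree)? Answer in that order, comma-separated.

Segment: mof-uw-di-if.
definiteness: -ath/uw → definite.
number: -di → dual.
noun class: -if → class I.

definite, dual, class I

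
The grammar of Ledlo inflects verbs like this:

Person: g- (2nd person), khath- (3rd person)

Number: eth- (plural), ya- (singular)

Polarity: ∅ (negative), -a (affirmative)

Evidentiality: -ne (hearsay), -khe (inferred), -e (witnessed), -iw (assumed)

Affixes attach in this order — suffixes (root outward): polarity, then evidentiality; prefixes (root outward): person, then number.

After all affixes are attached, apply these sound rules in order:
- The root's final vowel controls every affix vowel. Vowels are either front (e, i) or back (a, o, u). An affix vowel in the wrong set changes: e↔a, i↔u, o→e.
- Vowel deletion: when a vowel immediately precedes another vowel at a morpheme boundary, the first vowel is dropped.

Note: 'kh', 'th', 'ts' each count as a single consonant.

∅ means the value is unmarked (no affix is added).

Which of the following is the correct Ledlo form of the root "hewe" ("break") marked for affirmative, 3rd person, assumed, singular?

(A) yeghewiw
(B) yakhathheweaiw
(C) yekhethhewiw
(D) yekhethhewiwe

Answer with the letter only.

C

Attach person 3rd person khath- → khathhewe.
Attach number singular ya- → yakhathhewe.
Attach polarity affirmative -a → yakhathhewea.
Attach evidentiality assumed -iw → yakhathheweaiw.
Apply vowel harmony: yakhathheweaiw → yekhethheweeiw.
Apply vowel deletion: yekhethheweeiw → yekhethhewiw.
So the correct form is yekhethhewiw, option (C).
(D) yekhethhewiwe is wrong: it has the affixes in the wrong order.
(A) yeghewiw is wrong: it uses 2nd person instead of 3rd person for person.
(B) yakhathheweaiw is wrong: it fails to apply the sound rule(s).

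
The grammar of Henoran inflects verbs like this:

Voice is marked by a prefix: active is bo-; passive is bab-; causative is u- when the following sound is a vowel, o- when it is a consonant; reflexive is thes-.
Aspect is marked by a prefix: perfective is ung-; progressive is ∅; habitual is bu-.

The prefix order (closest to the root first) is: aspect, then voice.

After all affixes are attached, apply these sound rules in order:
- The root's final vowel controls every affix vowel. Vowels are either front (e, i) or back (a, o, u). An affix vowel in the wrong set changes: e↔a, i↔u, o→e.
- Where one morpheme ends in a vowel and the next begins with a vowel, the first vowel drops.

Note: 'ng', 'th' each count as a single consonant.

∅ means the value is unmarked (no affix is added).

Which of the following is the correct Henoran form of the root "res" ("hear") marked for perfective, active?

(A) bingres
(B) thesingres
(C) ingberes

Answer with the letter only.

A

Attach aspect perfective ung- → ungres.
Attach voice active bo- → boungres.
Apply vowel harmony: boungres → beingres.
Apply vowel deletion: beingres → bingres.
So the correct form is bingres, option (A).
(B) thesingres is wrong: it uses reflexive instead of active for voice.
(C) ingberes is wrong: it has the affixes in the wrong order.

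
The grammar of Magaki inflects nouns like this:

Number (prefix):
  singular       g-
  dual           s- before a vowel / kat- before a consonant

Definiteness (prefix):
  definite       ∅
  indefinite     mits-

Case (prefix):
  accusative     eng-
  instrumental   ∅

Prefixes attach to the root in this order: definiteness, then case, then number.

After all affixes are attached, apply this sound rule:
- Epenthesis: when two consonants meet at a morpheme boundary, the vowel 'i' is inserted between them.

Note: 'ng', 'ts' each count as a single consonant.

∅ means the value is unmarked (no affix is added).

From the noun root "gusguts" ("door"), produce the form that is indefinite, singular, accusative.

Attach definiteness indefinite mits- → mitsgusguts.
Attach case accusative eng- → engmitsgusguts.
Attach number singular g- → gengmitsgusguts.
Apply epenthesis: gengmitsgusguts → gengimitsigusguts.

gengimitsigusguts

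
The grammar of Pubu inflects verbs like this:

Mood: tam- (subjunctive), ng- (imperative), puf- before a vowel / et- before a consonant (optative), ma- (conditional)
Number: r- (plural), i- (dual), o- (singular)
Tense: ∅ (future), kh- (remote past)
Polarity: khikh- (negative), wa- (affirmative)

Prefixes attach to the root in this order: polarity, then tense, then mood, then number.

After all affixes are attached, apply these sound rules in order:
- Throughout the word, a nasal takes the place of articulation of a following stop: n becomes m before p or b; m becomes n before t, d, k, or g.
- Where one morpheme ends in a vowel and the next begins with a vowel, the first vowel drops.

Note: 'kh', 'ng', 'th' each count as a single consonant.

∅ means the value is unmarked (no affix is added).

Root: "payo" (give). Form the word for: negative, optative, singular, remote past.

Attach polarity negative khikh- → khikhpayo.
Attach tense remote past kh- → khkhikhpayo.
Attach mood optative et- (before consonant 'kh') → etkhkhikhpayo.
Attach number singular o- → oetkhkhikhpayo.
Nasal assimilation: no change.
Apply vowel deletion: oetkhkhikhpayo → etkhkhikhpayo.

etkhkhikhpayo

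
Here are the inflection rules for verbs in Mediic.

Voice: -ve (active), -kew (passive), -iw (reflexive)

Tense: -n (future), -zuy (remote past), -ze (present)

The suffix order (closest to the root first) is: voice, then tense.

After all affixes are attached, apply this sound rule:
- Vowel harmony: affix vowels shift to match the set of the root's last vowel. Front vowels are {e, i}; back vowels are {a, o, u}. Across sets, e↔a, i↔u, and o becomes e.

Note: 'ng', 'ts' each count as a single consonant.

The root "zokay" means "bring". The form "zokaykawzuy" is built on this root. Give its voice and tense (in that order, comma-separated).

passive, remote past

Segment: zokay-kew-zuy.
voice: -kew → passive.
tense: -zuy → remote past.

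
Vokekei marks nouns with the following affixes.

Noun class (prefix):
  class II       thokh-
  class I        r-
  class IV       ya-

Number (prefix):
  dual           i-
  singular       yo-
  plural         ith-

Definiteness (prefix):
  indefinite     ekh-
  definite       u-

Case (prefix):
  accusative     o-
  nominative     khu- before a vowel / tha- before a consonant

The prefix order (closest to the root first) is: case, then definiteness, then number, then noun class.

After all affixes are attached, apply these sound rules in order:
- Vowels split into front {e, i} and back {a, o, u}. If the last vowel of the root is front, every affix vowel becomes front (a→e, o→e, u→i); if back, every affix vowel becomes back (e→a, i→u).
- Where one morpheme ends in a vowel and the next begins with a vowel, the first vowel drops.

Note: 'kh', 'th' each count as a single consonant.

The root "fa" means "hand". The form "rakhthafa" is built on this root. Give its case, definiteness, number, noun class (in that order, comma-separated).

Segment: r-i-ekh-tha-fa.
case: khu/tha- → nominative.
definiteness: ekh- → indefinite.
number: i- → dual.
noun class: r- → class I.

nominative, indefinite, dual, class I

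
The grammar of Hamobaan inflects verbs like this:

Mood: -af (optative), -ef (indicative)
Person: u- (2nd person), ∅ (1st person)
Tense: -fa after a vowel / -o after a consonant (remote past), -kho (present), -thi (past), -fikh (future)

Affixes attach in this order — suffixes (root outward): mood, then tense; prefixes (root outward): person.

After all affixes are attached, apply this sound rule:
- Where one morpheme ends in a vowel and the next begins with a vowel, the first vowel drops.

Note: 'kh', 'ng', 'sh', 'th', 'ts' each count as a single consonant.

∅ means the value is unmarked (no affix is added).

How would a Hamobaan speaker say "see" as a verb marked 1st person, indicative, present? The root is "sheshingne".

Attach mood indicative -ef → sheshingneef.
Attach tense present -kho → sheshingneefkho.
person = 1st person: zero marking, form stays sheshingneefkho.
Apply vowel deletion: sheshingneefkho → sheshingnefkho.

sheshingnefkho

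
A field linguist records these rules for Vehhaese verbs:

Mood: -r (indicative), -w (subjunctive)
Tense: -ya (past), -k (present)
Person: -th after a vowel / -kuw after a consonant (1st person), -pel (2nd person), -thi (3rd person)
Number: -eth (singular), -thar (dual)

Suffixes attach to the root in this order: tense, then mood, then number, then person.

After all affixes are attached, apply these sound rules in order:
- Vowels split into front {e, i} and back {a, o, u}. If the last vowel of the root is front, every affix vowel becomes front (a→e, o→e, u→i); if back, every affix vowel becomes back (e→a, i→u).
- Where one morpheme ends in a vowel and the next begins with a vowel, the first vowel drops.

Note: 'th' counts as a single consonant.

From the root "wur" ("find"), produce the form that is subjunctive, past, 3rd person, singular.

Attach tense past -ya → wurya.
Attach mood subjunctive -w → wuryaw.
Attach number singular -eth → wuryaweth.
Attach person 3rd person -thi → wuryaweththi.
Apply vowel harmony: wuryaweththi → wuryawaththu.
Vowel deletion: no change.

wuryawaththu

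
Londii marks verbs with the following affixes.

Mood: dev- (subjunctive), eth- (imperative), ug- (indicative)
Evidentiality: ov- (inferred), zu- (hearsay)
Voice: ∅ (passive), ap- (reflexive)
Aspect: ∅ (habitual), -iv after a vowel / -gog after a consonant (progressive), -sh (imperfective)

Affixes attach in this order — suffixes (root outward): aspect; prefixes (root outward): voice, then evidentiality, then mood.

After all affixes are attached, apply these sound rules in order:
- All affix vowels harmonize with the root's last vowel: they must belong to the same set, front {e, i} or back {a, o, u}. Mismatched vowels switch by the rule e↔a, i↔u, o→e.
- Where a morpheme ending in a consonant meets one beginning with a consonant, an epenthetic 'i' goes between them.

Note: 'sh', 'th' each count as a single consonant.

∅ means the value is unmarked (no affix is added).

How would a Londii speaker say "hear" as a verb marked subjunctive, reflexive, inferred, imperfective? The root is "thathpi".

devevepithathpish

Attach voice reflexive ap- → apthathpi.
Attach evidentiality inferred ov- → ovapthathpi.
Attach aspect imperfective -sh → ovapthathpish.
Attach mood subjunctive dev- → devovapthathpish.
Apply vowel harmony: devovapthathpish → devevepthathpish.
Apply epenthesis: devevepthathpish → devevepithathpish.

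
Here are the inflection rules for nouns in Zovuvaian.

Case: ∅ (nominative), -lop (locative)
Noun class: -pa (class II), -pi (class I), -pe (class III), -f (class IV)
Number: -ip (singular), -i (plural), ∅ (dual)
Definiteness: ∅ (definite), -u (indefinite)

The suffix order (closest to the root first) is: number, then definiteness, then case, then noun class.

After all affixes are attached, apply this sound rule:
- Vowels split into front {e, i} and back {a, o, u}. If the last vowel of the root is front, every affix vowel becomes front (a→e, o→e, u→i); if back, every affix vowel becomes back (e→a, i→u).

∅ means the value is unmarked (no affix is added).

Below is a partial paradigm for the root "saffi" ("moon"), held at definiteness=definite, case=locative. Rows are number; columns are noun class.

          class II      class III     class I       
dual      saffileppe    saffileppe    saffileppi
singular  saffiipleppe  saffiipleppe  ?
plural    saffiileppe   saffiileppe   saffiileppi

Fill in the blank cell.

Attach number singular -ip → saffiip.
definiteness = definite: zero marking, form stays saffiip.
Attach case locative -lop → saffiiplop.
Attach noun class class I -pi → saffiiploppi.
Apply vowel harmony: saffiiploppi → saffiipleppi.

saffiipleppi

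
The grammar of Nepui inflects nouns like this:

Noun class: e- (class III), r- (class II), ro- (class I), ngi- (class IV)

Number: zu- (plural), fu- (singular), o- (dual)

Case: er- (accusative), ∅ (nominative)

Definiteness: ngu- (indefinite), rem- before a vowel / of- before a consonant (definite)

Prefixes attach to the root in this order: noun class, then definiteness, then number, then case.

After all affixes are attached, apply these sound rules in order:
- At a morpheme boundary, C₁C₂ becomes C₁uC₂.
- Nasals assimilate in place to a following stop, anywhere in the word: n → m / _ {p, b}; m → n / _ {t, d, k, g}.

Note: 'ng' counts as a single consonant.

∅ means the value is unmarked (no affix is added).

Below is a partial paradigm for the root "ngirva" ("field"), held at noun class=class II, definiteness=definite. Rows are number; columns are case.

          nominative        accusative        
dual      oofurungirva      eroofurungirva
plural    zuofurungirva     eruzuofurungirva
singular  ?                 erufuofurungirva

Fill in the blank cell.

Attach noun class class II r- → rngirva.
Attach definiteness definite of- (before consonant 'r') → ofrngirva.
Attach number singular fu- → fuofrngirva.
case = nominative: zero marking, form stays fuofrngirva.
Apply epenthesis: fuofrngirva → fuofurungirva.
Nasal assimilation: no change.

fuofurungirva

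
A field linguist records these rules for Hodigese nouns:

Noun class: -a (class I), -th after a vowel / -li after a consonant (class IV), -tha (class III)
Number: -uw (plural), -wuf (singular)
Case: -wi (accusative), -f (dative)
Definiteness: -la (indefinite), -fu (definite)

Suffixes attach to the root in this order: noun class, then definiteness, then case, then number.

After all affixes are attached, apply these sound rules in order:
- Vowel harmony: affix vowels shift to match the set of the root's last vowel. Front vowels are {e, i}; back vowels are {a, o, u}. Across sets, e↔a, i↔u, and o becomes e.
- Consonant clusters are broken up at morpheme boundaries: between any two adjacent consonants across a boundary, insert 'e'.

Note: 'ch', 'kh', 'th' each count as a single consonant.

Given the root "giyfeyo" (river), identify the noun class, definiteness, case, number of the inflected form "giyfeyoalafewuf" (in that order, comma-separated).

Segment: giyfeyo-a-la-f-wuf.
noun class: -a → class I.
definiteness: -la → indefinite.
case: -f → dative.
number: -wuf → singular.

class I, indefinite, dative, singular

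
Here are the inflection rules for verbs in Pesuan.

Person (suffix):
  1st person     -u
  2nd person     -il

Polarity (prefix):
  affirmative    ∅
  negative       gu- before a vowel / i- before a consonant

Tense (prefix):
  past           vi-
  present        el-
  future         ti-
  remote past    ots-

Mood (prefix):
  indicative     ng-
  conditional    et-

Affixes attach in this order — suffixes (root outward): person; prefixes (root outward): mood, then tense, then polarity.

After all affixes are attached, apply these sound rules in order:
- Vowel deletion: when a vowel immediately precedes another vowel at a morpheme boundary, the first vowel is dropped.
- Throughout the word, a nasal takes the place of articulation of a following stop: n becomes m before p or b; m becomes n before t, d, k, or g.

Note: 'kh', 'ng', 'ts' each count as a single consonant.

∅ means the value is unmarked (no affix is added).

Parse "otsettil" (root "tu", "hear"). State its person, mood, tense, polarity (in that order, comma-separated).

2nd person, conditional, remote past, affirmative

Segment: ots-et-tu-il.
person: -il → 2nd person.
mood: et- → conditional.
tense: ots- → remote past.
polarity: ∅ → affirmative.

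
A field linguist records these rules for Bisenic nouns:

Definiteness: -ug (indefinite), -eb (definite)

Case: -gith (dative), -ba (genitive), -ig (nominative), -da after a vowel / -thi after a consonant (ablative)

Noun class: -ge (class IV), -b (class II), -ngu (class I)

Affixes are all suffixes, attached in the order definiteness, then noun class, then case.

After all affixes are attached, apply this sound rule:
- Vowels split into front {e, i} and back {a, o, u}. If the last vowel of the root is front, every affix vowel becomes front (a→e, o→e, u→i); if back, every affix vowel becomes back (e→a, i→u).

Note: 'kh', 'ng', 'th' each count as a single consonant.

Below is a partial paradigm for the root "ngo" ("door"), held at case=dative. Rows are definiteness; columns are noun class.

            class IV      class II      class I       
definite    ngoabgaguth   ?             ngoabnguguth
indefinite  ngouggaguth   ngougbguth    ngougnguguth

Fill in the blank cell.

ngoabbguth

Attach definiteness definite -eb → ngoeb.
Attach noun class class II -b → ngoebb.
Attach case dative -gith → ngoebbgith.
Apply vowel harmony: ngoebbgith → ngoabbguth.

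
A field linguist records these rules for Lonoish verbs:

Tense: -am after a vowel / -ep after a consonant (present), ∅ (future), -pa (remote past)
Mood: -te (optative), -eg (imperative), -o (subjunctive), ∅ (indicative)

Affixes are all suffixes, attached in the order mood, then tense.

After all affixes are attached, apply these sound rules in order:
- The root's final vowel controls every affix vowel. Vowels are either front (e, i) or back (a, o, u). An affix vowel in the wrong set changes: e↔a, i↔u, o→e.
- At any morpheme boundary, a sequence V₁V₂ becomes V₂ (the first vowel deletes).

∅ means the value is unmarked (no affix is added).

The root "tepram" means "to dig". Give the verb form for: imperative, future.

tepramag

Attach mood imperative -eg → teprameg.
tense = future: zero marking, form stays teprameg.
Apply vowel harmony: teprameg → tepramag.
Vowel deletion: no change.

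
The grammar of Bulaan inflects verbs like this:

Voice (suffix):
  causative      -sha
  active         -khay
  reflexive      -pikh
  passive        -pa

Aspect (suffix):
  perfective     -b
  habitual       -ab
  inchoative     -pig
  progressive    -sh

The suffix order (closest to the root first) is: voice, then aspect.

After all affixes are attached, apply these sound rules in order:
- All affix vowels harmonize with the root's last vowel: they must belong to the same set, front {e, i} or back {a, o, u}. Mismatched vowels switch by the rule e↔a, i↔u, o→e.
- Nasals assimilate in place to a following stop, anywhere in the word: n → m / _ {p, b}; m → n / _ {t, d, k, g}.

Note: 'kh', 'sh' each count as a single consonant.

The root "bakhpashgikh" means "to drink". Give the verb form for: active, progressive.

bakhpashgikhkheysh

Attach voice active -khay → bakhpashgikhkhay.
Attach aspect progressive -sh → bakhpashgikhkhaysh.
Apply vowel harmony: bakhpashgikhkhaysh → bakhpashgikhkheysh.
Nasal assimilation: no change.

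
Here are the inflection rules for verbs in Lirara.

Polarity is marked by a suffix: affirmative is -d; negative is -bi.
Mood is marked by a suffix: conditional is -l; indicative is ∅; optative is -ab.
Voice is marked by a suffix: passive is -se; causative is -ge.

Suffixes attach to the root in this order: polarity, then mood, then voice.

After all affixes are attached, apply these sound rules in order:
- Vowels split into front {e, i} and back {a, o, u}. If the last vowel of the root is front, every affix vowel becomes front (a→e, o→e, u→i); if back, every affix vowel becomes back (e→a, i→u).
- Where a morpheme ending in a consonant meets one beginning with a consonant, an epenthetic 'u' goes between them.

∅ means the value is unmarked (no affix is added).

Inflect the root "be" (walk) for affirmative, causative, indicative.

beduge

Attach polarity affirmative -d → bed.
mood = indicative: zero marking, form stays bed.
Attach voice causative -ge → bedge.
Vowel harmony: no change.
Apply epenthesis: bedge → beduge.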